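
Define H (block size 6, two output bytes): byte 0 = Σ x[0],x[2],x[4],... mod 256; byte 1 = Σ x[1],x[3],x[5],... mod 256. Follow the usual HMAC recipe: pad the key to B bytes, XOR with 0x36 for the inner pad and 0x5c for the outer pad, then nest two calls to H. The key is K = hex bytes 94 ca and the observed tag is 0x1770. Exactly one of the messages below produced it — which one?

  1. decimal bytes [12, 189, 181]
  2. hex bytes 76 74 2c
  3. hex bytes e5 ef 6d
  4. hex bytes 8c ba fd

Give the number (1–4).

4

Key hex bytes 94 ca is 2 bytes ≤ B = 6; zero-pad to 6 bytes: K' = 94 ca 00 00 00 00.
K' ⊕ ipad = a2 fc 36 36 36 36; K' ⊕ opad = c8 96 5c 5c 5c 5c.
m1: inner = H(a2 fc 36 36 36 36 0c bd b5) = cf 25; tag = H(c8 96 5c 5c 5c 5c cf 25) = 4f73
m2: inner = H(a2 fc 36 36 36 36 76 74 2c) = b0 dc; tag = H(c8 96 5c 5c 5c 5c b0 dc) = 302a
m3: inner = H(a2 fc 36 36 36 36 e5 ef 6d) = 60 57; tag = H(c8 96 5c 5c 5c 5c 60 57) = e0a5
m4: inner = H(a2 fc 36 36 36 36 8c ba fd) = 97 22; tag = H(c8 96 5c 5c 5c 5c 97 22) = 1770 ← matches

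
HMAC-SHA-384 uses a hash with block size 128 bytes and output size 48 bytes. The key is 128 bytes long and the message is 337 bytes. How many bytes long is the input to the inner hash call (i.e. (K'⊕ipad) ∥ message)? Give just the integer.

465

Key is 128 ≤ 128 bytes, zero-padded: |K'| = 128.
Inner input = (K'⊕ipad) ∥ m → 128 + 337 = 465 bytes.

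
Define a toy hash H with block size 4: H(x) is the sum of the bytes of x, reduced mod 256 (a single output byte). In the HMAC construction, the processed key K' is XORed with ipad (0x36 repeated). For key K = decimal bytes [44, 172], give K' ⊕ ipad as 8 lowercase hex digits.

Key decimal bytes [44, 172] = 2c ac is 2 bytes ≤ B = 4; zero-pad to 4 bytes: K' = 2c ac 00 00.
XOR each byte with 0x36: 2c⊕36=1a, ac⊕36=9a, 00⊕36=36, 00⊕36=36.

1a9a3636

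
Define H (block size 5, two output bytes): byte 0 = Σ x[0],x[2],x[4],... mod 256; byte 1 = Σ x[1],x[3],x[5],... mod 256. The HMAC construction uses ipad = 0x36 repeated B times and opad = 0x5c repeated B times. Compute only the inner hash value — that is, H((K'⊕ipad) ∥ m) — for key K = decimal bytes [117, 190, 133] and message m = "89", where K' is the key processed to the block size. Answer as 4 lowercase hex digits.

Key decimal bytes [117, 190, 133] = 75 be 85 is 3 bytes ≤ B = 5; zero-pad to 5 bytes: K' = 75 be 85 00 00.
K' ⊕ ipad = 43 88 b3 36 36.
Inner input = 43 88 b3 36 36 ∥ 38 39.
Inner hash: even-index sum = 357 mod 256 = 101; odd-index sum = 246 mod 256 = 246 → 65 f6.

65f6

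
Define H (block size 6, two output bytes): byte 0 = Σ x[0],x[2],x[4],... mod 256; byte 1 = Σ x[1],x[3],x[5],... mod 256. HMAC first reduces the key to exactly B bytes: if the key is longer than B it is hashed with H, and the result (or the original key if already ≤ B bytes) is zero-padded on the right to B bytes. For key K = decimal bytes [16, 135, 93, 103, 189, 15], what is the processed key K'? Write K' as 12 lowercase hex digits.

10875d67bd0f

Key decimal bytes [16, 135, 93, 103, 189, 15] = 10 87 5d 67 bd 0f is exactly B = 6 bytes: K' = 10 87 5d 67 bd 0f.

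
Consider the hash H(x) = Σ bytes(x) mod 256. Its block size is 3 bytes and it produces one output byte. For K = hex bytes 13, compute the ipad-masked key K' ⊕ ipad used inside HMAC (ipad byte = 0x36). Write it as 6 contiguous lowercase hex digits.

253636

Key hex bytes 13 is 1 byte ≤ B = 3; zero-pad to 3 bytes: K' = 13 00 00.
XOR each byte with 0x36: 13⊕36=25, 00⊕36=36, 00⊕36=36.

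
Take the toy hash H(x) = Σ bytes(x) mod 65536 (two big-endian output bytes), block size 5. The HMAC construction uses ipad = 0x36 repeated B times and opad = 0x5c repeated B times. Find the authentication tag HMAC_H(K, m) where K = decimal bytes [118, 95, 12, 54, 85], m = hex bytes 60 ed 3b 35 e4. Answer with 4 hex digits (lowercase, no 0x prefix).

01da

Key decimal bytes [118, 95, 12, 54, 85] = 76 5f 0c 36 55 is exactly B = 5 bytes: K' = 76 5f 0c 36 55.
K' ⊕ ipad = 40 69 3a 00 63.  K' ⊕ opad = 2a 03 50 6a 09.
Inner input = (K'⊕ipad) ∥ m = 40 69 3a 00 63 ∥ 60 ed 3b 35 e4.
Inner hash: sum = 64+105+58+0+99+96+237+59+53+228 = 999 → 03 e7.
Outer input = (K'⊕opad) ∥ inner = 2a 03 50 6a 09 ∥ 03 e7.
Outer hash (tag): sum = 42+3+80+106+9+3+231 = 474 → 01 da.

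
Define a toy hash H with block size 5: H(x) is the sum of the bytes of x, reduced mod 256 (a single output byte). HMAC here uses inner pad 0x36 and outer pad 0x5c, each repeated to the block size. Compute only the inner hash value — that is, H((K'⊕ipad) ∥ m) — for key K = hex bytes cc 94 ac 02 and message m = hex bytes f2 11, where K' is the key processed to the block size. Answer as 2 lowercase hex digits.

a3

Key hex bytes cc 94 ac 02 is 4 bytes ≤ B = 5; zero-pad to 5 bytes: K' = cc 94 ac 02 00.
K' ⊕ ipad = fa a2 9a 34 36.
Inner input = fa a2 9a 34 36 ∥ f2 11.
Inner hash: sum = 250+162+154+52+54+242+17 = 931; mod 256 = 163 → a3.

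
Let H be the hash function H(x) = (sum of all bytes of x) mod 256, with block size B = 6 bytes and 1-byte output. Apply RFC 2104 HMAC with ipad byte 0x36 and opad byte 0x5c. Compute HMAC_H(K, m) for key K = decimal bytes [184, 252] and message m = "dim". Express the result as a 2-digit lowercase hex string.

Key decimal bytes [184, 252] = b8 fc is 2 bytes ≤ B = 6; zero-pad to 6 bytes: K' = b8 fc 00 00 00 00.
K' ⊕ ipad = 8e ca 36 36 36 36.  K' ⊕ opad = e4 a0 5c 5c 5c 5c.
Inner input = (K'⊕ipad) ∥ m = 8e ca 36 36 36 36 ∥ 64 69 6d.
Inner hash: sum = 142+202+54+54+54+54+100+105+109 = 874; mod 256 = 106 → 6a.
Outer input = (K'⊕opad) ∥ inner = e4 a0 5c 5c 5c 5c ∥ 6a.
Outer hash (tag): sum = 228+160+92+92+92+92+106 = 862; mod 256 = 94 → 5e.

5e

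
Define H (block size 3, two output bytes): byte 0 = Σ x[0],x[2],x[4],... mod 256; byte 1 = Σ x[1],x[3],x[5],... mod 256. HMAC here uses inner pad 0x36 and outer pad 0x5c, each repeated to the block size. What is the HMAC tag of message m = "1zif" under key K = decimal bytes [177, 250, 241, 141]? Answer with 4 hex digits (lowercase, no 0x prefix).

Key decimal bytes [177, 250, 241, 141] = b1 fa f1 8d is 4 bytes > B = 3, so hash it first: H(key) = a2 87, then zero-pad to 3 bytes: K' = a2 87 00.
K' ⊕ ipad = 94 b1 36.  K' ⊕ opad = fe db 5c.
Inner input = (K'⊕ipad) ∥ m = 94 b1 36 ∥ 31 7a 69 66.
Inner hash: even-index sum = 426 mod 256 = 170; odd-index sum = 331 mod 256 = 75 → aa 4b.
Outer input = (K'⊕opad) ∥ inner = fe db 5c ∥ aa 4b.
Outer hash (tag): even-index sum = 421 mod 256 = 165; odd-index sum = 389 mod 256 = 133 → a5 85.

a585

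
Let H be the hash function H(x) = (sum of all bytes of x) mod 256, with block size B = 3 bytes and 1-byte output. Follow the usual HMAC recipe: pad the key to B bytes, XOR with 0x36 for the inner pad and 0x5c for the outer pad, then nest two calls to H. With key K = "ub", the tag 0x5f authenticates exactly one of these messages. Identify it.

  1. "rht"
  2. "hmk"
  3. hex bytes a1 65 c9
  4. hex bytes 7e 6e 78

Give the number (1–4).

Key "ub" = 75 62 is 2 bytes ≤ B = 3; zero-pad to 3 bytes: K' = 75 62 00.
K' ⊕ ipad = 43 54 36; K' ⊕ opad = 29 3e 5c.
m1: inner = H(43 54 36 72 68 74) = 1b; tag = H(29 3e 5c 1b) = de
m2: inner = H(43 54 36 68 6d 6b) = 0d; tag = H(29 3e 5c 0d) = d0
m3: inner = H(43 54 36 a1 65 c9) = 9c; tag = H(29 3e 5c 9c) = 5f ← matches
m4: inner = H(43 54 36 7e 6e 78) = 31; tag = H(29 3e 5c 31) = f4

3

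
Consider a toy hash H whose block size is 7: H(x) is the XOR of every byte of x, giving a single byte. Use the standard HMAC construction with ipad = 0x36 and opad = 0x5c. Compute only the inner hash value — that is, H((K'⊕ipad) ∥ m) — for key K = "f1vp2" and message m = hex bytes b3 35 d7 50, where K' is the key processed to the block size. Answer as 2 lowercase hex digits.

54

Key "f1vp2" = 66 31 76 70 32 is 5 bytes ≤ B = 7; zero-pad to 7 bytes: K' = 66 31 76 70 32 00 00.
K' ⊕ ipad = 50 07 40 46 04 36 36.
Inner input = 50 07 40 46 04 36 36 ∥ b3 35 d7 50.
Inner hash: XOR 50⊕07⊕40⊕46⊕04⊕36⊕36⊕b3⊕35⊕d7⊕50 = 54.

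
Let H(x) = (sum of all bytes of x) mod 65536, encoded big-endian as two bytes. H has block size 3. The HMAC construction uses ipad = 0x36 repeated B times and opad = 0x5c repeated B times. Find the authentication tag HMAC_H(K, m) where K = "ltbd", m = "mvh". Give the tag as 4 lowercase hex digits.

Key "ltbd" = 6c 74 62 64 is 4 bytes > B = 3, so hash it first: H(key) = 01 a6, then zero-pad to 3 bytes: K' = 01 a6 00.
K' ⊕ ipad = 37 90 36.  K' ⊕ opad = 5d fa 5c.
Inner input = (K'⊕ipad) ∥ m = 37 90 36 ∥ 6d 76 68.
Inner hash: sum = 55+144+54+109+118+104 = 584 → 02 48.
Outer input = (K'⊕opad) ∥ inner = 5d fa 5c ∥ 02 48.
Outer hash (tag): sum = 93+250+92+2+72 = 509 → 01 fd.

01fd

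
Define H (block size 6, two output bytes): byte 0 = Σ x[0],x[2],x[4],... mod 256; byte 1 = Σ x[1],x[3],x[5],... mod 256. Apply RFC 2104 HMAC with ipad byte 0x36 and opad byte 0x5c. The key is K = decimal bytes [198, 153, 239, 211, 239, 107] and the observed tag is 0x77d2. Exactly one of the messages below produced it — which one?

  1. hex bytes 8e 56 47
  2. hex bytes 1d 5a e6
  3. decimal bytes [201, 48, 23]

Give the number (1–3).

Key decimal bytes [198, 153, 239, 211, 239, 107] = c6 99 ef d3 ef 6b is exactly B = 6 bytes: K' = c6 99 ef d3 ef 6b.
K' ⊕ ipad = f0 af d9 e5 d9 5d; K' ⊕ opad = 9a c5 b3 8f b3 37.
m1: inner = H(f0 af d9 e5 d9 5d 8e 56 47) = 77 47; tag = H(9a c5 b3 8f b3 37 77 47) = 77d2 ← matches
m2: inner = H(f0 af d9 e5 d9 5d 1d 5a e6) = a5 4b; tag = H(9a c5 b3 8f b3 37 a5 4b) = a5d6
m3: inner = H(f0 af d9 e5 d9 5d c9 30 17) = 82 21; tag = H(9a c5 b3 8f b3 37 82 21) = 82ac

1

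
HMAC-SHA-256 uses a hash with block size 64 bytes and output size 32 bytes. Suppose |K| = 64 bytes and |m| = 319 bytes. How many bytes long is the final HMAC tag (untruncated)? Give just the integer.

32

The tag is one SHA-256 digest: 32 bytes.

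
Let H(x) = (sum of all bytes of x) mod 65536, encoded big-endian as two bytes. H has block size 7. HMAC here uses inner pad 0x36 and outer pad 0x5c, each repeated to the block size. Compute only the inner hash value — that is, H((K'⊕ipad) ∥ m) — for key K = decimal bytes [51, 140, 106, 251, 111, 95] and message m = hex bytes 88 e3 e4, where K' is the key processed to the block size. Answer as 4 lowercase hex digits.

052f

Key decimal bytes [51, 140, 106, 251, 111, 95] = 33 8c 6a fb 6f 5f is 6 bytes ≤ B = 7; zero-pad to 7 bytes: K' = 33 8c 6a fb 6f 5f 00.
K' ⊕ ipad = 05 ba 5c cd 59 69 36.
Inner input = 05 ba 5c cd 59 69 36 ∥ 88 e3 e4.
Inner hash: sum = 5+186+92+205+89+105+54+136+227+228 = 1327 → 05 2f.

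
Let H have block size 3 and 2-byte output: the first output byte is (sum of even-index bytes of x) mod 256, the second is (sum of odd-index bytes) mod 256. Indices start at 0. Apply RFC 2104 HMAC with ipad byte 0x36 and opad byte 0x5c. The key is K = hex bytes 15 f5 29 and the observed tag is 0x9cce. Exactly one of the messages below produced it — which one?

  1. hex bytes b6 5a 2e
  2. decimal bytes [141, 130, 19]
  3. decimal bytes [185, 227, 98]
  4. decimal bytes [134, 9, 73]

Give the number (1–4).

3

Key hex bytes 15 f5 29 is exactly B = 3 bytes: K' = 15 f5 29.
K' ⊕ ipad = 23 c3 1f; K' ⊕ opad = 49 a9 75.
m1: inner = H(23 c3 1f b6 5a 2e) = 9c a7; tag = H(49 a9 75 9c a7) = 6545
m2: inner = H(23 c3 1f 8d 82 13) = c4 63; tag = H(49 a9 75 c4 63) = 216d
m3: inner = H(23 c3 1f b9 e3 62) = 25 de; tag = H(49 a9 75 25 de) = 9cce ← matches
m4: inner = H(23 c3 1f 86 09 49) = 4b 92; tag = H(49 a9 75 4b 92) = 50f4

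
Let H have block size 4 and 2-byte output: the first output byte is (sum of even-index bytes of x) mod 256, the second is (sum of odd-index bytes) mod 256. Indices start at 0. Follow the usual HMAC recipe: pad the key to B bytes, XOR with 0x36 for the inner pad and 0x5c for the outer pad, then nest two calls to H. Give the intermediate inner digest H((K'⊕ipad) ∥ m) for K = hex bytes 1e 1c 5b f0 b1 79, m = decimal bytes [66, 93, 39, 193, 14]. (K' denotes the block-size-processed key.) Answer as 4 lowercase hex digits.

Key hex bytes 1e 1c 5b f0 b1 79 is 6 bytes > B = 4, so hash it first: H(key) = 2a 85, then zero-pad to 4 bytes: K' = 2a 85 00 00.
K' ⊕ ipad = 1c b3 36 36.
Inner input = 1c b3 36 36 ∥ 42 5d 27 c1 0e.
Inner hash: even-index sum = 201 mod 256 = 201; odd-index sum = 519 mod 256 = 7 → c9 07.

c907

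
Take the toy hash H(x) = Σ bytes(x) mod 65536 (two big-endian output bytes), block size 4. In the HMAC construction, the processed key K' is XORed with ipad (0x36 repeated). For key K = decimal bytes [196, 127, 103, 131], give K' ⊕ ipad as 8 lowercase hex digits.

Key decimal bytes [196, 127, 103, 131] = c4 7f 67 83 is exactly B = 4 bytes: K' = c4 7f 67 83.
XOR each byte with 0x36: c4⊕36=f2, 7f⊕36=49, 67⊕36=51, 83⊕36=b5.

f24951b5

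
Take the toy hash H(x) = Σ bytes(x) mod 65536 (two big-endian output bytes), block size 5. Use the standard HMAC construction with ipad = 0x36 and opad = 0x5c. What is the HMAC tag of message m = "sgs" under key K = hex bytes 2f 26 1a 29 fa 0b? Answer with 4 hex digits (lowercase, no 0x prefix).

0305

Key hex bytes 2f 26 1a 29 fa 0b is 6 bytes > B = 5, so hash it first: H(key) = 01 9d, then zero-pad to 5 bytes: K' = 01 9d 00 00 00.
K' ⊕ ipad = 37 ab 36 36 36.  K' ⊕ opad = 5d c1 5c 5c 5c.
Inner input = (K'⊕ipad) ∥ m = 37 ab 36 36 36 ∥ 73 67 73.
Inner hash: sum = 55+171+54+54+54+115+103+115 = 721 → 02 d1.
Outer input = (K'⊕opad) ∥ inner = 5d c1 5c 5c 5c ∥ 02 d1.
Outer hash (tag): sum = 93+193+92+92+92+2+209 = 773 → 03 05.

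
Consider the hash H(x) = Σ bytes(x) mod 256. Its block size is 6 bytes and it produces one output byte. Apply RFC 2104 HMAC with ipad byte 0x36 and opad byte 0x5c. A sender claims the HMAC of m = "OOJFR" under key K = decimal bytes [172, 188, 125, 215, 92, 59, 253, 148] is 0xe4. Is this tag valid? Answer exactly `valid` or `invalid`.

Key decimal bytes [172, 188, 125, 215, 92, 59, 253, 148] = ac bc 7d d7 5c 3b fd 94 is 8 bytes > B = 6, so hash it first: H(key) = e4, then zero-pad to 6 bytes: K' = e4 00 00 00 00 00.
K' ⊕ ipad = d2 36 36 36 36 36; K' ⊕ opad = b8 5c 5c 5c 5c 5c.
Inner hash: sum = 210+54+54+54+54+54+79+79+74+70+82 = 864; mod 256 = 96 → 60.
Outer hash (recomputed tag): sum = 184+92+92+92+92+92+96 = 740; mod 256 = 228 → e4.
Recomputed tag = e4; claimed = e4 → match.

valid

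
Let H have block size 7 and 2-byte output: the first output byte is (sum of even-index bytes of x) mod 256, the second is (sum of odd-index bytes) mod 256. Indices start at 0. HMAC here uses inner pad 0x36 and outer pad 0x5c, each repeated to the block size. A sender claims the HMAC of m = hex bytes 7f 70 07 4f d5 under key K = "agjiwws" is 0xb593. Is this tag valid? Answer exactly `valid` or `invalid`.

invalid

Key "agjiwws" = 61 67 6a 69 77 77 73 is exactly B = 7 bytes: K' = 61 67 6a 69 77 77 73.
K' ⊕ ipad = 57 51 5c 5f 41 41 45; K' ⊕ opad = 3d 3b 36 35 2b 2b 2f.
Inner hash: even-index sum = 504 mod 256 = 248; odd-index sum = 588 mod 256 = 76 → f8 4c.
Outer hash (recomputed tag): even-index sum = 281 mod 256 = 25; odd-index sum = 403 mod 256 = 147 → 19 93.
Recomputed tag = 1993; claimed = b593 → mismatch.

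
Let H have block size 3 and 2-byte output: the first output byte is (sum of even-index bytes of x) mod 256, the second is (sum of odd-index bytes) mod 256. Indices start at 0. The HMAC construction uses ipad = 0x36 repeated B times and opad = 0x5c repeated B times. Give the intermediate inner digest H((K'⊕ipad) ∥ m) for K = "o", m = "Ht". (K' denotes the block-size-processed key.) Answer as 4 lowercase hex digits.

037e

Key "o" = 6f is 1 byte ≤ B = 3; zero-pad to 3 bytes: K' = 6f 00 00.
K' ⊕ ipad = 59 36 36.
Inner input = 59 36 36 ∥ 48 74.
Inner hash: even-index sum = 259 mod 256 = 3; odd-index sum = 126 mod 256 = 126 → 03 7e.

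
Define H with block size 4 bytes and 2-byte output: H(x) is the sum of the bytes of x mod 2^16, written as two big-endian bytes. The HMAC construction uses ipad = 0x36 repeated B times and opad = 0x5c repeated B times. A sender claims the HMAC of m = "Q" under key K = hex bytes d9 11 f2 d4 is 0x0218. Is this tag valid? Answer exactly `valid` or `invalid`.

valid

Key hex bytes d9 11 f2 d4 is exactly B = 4 bytes: K' = d9 11 f2 d4.
K' ⊕ ipad = ef 27 c4 e2; K' ⊕ opad = 85 4d ae 88.
Inner hash: sum = 239+39+196+226+81 = 781 → 03 0d.
Outer hash (recomputed tag): sum = 133+77+174+136+3+13 = 536 → 02 18.
Recomputed tag = 0218; claimed = 0218 → match.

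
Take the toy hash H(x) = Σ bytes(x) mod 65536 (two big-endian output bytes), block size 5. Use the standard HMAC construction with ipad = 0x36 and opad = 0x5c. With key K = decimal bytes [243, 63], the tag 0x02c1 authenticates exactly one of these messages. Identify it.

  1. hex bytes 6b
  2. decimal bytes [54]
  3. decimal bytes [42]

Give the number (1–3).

3

Key decimal bytes [243, 63] = f3 3f is 2 bytes ≤ B = 5; zero-pad to 5 bytes: K' = f3 3f 00 00 00.
K' ⊕ ipad = c5 09 36 36 36; K' ⊕ opad = af 63 5c 5c 5c.
m1: inner = H(c5 09 36 36 36 6b) = 01 db; tag = H(af 63 5c 5c 5c 01 db) = 0302
m2: inner = H(c5 09 36 36 36 36) = 01 a6; tag = H(af 63 5c 5c 5c 01 a6) = 02cd
m3: inner = H(c5 09 36 36 36 2a) = 01 9a; tag = H(af 63 5c 5c 5c 01 9a) = 02c1 ← matches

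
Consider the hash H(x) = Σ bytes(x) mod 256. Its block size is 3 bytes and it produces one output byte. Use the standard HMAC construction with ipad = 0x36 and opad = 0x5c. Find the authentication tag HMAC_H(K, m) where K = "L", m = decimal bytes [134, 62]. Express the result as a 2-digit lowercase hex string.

72

Key "L" = 4c is 1 byte ≤ B = 3; zero-pad to 3 bytes: K' = 4c 00 00.
K' ⊕ ipad = 7a 36 36.  K' ⊕ opad = 10 5c 5c.
Inner input = (K'⊕ipad) ∥ m = 7a 36 36 ∥ 86 3e.
Inner hash: sum = 122+54+54+134+62 = 426; mod 256 = 170 → aa.
Outer input = (K'⊕opad) ∥ inner = 10 5c 5c ∥ aa.
Outer hash (tag): sum = 16+92+92+170 = 370; mod 256 = 114 → 72.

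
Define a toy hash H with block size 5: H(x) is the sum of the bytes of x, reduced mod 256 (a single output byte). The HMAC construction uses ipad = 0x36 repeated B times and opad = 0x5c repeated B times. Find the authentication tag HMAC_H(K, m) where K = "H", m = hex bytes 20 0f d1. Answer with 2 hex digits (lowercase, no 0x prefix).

Key "H" = 48 is 1 byte ≤ B = 5; zero-pad to 5 bytes: K' = 48 00 00 00 00.
K' ⊕ ipad = 7e 36 36 36 36.  K' ⊕ opad = 14 5c 5c 5c 5c.
Inner input = (K'⊕ipad) ∥ m = 7e 36 36 36 36 ∥ 20 0f d1.
Inner hash: sum = 126+54+54+54+54+32+15+209 = 598; mod 256 = 86 → 56.
Outer input = (K'⊕opad) ∥ inner = 14 5c 5c 5c 5c ∥ 56.
Outer hash (tag): sum = 20+92+92+92+92+86 = 474; mod 256 = 218 → da.

da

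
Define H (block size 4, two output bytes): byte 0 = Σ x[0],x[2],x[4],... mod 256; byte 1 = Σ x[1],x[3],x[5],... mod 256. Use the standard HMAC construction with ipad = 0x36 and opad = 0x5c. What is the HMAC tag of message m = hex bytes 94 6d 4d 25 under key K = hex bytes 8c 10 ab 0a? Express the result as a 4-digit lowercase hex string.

ff96

Key hex bytes 8c 10 ab 0a is exactly B = 4 bytes: K' = 8c 10 ab 0a.
K' ⊕ ipad = ba 26 9d 3c.  K' ⊕ opad = d0 4c f7 56.
Inner input = (K'⊕ipad) ∥ m = ba 26 9d 3c ∥ 94 6d 4d 25.
Inner hash: even-index sum = 568 mod 256 = 56; odd-index sum = 244 mod 256 = 244 → 38 f4.
Outer input = (K'⊕opad) ∥ inner = d0 4c f7 56 ∥ 38 f4.
Outer hash (tag): even-index sum = 511 mod 256 = 255; odd-index sum = 406 mod 256 = 150 → ff 96.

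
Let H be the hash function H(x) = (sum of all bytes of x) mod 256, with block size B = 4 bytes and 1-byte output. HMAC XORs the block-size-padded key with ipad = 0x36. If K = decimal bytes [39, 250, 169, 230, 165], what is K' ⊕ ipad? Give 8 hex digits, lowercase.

Key decimal bytes [39, 250, 169, 230, 165] = 27 fa a9 e6 a5 is 5 bytes > B = 4, so hash it first: H(key) = 55, then zero-pad to 4 bytes: K' = 55 00 00 00.
XOR each byte with 0x36: 55⊕36=63, 00⊕36=36, 00⊕36=36, 00⊕36=36.

63363636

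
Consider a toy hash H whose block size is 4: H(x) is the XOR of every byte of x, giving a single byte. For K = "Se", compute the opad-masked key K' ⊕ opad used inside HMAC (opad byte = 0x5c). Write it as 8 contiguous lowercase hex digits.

Key "Se" = 53 65 is 2 bytes ≤ B = 4; zero-pad to 4 bytes: K' = 53 65 00 00.
XOR each byte with 0x5c: 53⊕5c=0f, 65⊕5c=39, 00⊕5c=5c, 00⊕5c=5c.

0f395c5c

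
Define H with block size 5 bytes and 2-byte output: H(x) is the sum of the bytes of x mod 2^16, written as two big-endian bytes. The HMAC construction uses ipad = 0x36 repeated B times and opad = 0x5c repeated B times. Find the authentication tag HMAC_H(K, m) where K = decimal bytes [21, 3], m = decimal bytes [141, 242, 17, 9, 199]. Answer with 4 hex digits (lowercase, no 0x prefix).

0219

Key decimal bytes [21, 3] = 15 03 is 2 bytes ≤ B = 5; zero-pad to 5 bytes: K' = 15 03 00 00 00.
K' ⊕ ipad = 23 35 36 36 36.  K' ⊕ opad = 49 5f 5c 5c 5c.
Inner input = (K'⊕ipad) ∥ m = 23 35 36 36 36 ∥ 8d f2 11 09 c7.
Inner hash: sum = 35+53+54+54+54+141+242+17+9+199 = 858 → 03 5a.
Outer input = (K'⊕opad) ∥ inner = 49 5f 5c 5c 5c ∥ 03 5a.
Outer hash (tag): sum = 73+95+92+92+92+3+90 = 537 → 02 19.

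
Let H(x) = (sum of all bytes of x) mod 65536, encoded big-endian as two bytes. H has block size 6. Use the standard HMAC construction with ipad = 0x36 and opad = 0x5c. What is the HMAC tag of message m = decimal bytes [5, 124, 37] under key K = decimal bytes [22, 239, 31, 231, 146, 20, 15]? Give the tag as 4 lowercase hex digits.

Key decimal bytes [22, 239, 31, 231, 146, 20, 15] = 16 ef 1f e7 92 14 0f is 7 bytes > B = 6, so hash it first: H(key) = 02 c0, then zero-pad to 6 bytes: K' = 02 c0 00 00 00 00.
K' ⊕ ipad = 34 f6 36 36 36 36.  K' ⊕ opad = 5e 9c 5c 5c 5c 5c.
Inner input = (K'⊕ipad) ∥ m = 34 f6 36 36 36 36 ∥ 05 7c 25.
Inner hash: sum = 52+246+54+54+54+54+5+124+37 = 680 → 02 a8.
Outer input = (K'⊕opad) ∥ inner = 5e 9c 5c 5c 5c 5c ∥ 02 a8.
Outer hash (tag): sum = 94+156+92+92+92+92+2+168 = 788 → 03 14.

0314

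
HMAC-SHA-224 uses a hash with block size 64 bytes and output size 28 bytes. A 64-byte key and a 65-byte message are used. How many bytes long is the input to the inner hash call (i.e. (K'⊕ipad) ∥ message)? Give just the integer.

Key is 64 ≤ 64 bytes, zero-padded: |K'| = 64.
Inner input = (K'⊕ipad) ∥ m → 64 + 65 = 129 bytes.

129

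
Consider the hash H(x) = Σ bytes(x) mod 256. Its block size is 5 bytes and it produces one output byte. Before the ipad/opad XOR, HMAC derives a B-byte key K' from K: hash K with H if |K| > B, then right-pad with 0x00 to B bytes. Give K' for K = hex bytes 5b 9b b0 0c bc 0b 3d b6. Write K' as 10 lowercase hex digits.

6c00000000

|K| = 8 > B = 5, so first hash the key.
H(K): sum = 91+155+176+12+188+11+61+182 = 876; mod 256 = 108 → 6c.
Zero-pad H(K) = 6c to 5 bytes: K' = 6c 00 00 00 00.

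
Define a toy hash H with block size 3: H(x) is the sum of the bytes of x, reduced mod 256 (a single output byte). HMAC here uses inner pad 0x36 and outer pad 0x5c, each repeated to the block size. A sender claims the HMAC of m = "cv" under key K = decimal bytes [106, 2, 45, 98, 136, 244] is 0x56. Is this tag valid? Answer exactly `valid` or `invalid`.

Key decimal bytes [106, 2, 45, 98, 136, 244] = 6a 02 2d 62 88 f4 is 6 bytes > B = 3, so hash it first: H(key) = 77, then zero-pad to 3 bytes: K' = 77 00 00.
K' ⊕ ipad = 41 36 36; K' ⊕ opad = 2b 5c 5c.
Inner hash: sum = 65+54+54+99+118 = 390; mod 256 = 134 → 86.
Outer hash (recomputed tag): sum = 43+92+92+134 = 361; mod 256 = 105 → 69.
Recomputed tag = 69; claimed = 56 → mismatch.

invalid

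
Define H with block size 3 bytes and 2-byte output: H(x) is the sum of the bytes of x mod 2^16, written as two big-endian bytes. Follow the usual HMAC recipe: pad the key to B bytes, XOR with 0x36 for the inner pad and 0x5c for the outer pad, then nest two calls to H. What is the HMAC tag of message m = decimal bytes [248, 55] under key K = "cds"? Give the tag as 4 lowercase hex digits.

Key "cds" = 63 64 73 is exactly B = 3 bytes: K' = 63 64 73.
K' ⊕ ipad = 55 52 45.  K' ⊕ opad = 3f 38 2f.
Inner input = (K'⊕ipad) ∥ m = 55 52 45 ∥ f8 37.
Inner hash: sum = 85+82+69+248+55 = 539 → 02 1b.
Outer input = (K'⊕opad) ∥ inner = 3f 38 2f ∥ 02 1b.
Outer hash (tag): sum = 63+56+47+2+27 = 195 → 00 c3.

00c3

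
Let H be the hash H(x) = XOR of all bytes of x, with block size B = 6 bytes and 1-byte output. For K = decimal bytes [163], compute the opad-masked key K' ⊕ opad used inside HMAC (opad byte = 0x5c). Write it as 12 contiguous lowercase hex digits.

Key decimal bytes [163] = a3 is 1 byte ≤ B = 6; zero-pad to 6 bytes: K' = a3 00 00 00 00 00.
XOR each byte with 0x5c: a3⊕5c=ff, 00⊕5c=5c, 00⊕5c=5c, 00⊕5c=5c, 00⊕5c=5c, 00⊕5c=5c.

ff5c5c5c5c5c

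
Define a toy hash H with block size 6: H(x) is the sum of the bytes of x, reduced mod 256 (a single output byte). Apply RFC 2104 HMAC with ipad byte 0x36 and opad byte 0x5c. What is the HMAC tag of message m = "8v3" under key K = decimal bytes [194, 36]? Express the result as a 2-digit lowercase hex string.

45

Key decimal bytes [194, 36] = c2 24 is 2 bytes ≤ B = 6; zero-pad to 6 bytes: K' = c2 24 00 00 00 00.
K' ⊕ ipad = f4 12 36 36 36 36.  K' ⊕ opad = 9e 78 5c 5c 5c 5c.
Inner input = (K'⊕ipad) ∥ m = f4 12 36 36 36 36 ∥ 38 76 33.
Inner hash: sum = 244+18+54+54+54+54+56+118+51 = 703; mod 256 = 191 → bf.
Outer input = (K'⊕opad) ∥ inner = 9e 78 5c 5c 5c 5c ∥ bf.
Outer hash (tag): sum = 158+120+92+92+92+92+191 = 837; mod 256 = 69 → 45.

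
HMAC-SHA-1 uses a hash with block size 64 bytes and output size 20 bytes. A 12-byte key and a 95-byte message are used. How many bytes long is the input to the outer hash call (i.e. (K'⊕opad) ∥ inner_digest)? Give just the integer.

Key is 12 ≤ 64 bytes, zero-padded: |K'| = 64.
Outer input = (K'⊕opad) ∥ H(inner) → 64 + 20 = 84 bytes.

84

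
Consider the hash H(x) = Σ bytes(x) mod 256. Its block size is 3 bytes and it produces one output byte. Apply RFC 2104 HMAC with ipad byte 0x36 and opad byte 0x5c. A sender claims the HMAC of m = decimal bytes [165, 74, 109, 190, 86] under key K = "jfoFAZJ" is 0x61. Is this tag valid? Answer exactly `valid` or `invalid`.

Key "jfoFAZJ" = 6a 66 6f 46 41 5a 4a is 7 bytes > B = 3, so hash it first: H(key) = 6a, then zero-pad to 3 bytes: K' = 6a 00 00.
K' ⊕ ipad = 5c 36 36; K' ⊕ opad = 36 5c 5c.
Inner hash: sum = 92+54+54+165+74+109+190+86 = 824; mod 256 = 56 → 38.
Outer hash (recomputed tag): sum = 54+92+92+56 = 294; mod 256 = 38 → 26.
Recomputed tag = 26; claimed = 61 → mismatch.

invalid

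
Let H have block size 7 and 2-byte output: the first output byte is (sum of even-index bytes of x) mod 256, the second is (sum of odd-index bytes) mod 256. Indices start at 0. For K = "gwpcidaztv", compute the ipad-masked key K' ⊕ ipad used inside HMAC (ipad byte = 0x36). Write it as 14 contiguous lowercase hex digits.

23183636363636

Key "gwpcidaztv" = 67 77 70 63 69 64 61 7a 74 76 is 10 bytes > B = 7, so hash it first: H(key) = 15 2e, then zero-pad to 7 bytes: K' = 15 2e 00 00 00 00 00.
XOR each byte with 0x36: 15⊕36=23, 2e⊕36=18, 00⊕36=36, 00⊕36=36, 00⊕36=36, 00⊕36=36, 00⊕36=36.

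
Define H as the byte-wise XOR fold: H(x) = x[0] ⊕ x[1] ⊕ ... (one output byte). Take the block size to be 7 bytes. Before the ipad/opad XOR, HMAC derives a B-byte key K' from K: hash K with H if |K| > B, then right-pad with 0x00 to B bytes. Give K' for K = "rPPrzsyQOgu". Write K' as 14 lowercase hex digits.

7c000000000000

|K| = 11 > B = 7, so first hash the key.
H(K): XOR 72⊕50⊕50⊕72⊕7a⊕73⊕79⊕51⊕4f⊕67⊕75 = 7c.
Zero-pad H(K) = 7c to 7 bytes: K' = 7c 00 00 00 00 00 00.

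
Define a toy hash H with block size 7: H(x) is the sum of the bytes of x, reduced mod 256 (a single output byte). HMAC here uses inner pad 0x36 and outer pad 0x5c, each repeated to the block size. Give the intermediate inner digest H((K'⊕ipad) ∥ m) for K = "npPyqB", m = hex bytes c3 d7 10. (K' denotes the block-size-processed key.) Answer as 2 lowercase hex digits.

ee

Key "npPyqB" = 6e 70 50 79 71 42 is 6 bytes ≤ B = 7; zero-pad to 7 bytes: K' = 6e 70 50 79 71 42 00.
K' ⊕ ipad = 58 46 66 4f 47 74 36.
Inner input = 58 46 66 4f 47 74 36 ∥ c3 d7 10.
Inner hash: sum = 88+70+102+79+71+116+54+195+215+16 = 1006; mod 256 = 238 → ee.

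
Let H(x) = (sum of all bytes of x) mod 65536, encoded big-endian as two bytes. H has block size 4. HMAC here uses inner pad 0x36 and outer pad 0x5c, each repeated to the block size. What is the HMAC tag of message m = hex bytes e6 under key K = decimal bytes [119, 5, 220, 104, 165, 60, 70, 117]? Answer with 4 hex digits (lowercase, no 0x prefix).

0209

Key decimal bytes [119, 5, 220, 104, 165, 60, 70, 117] = 77 05 dc 68 a5 3c 46 75 is 8 bytes > B = 4, so hash it first: H(key) = 03 5c, then zero-pad to 4 bytes: K' = 03 5c 00 00.
K' ⊕ ipad = 35 6a 36 36.  K' ⊕ opad = 5f 00 5c 5c.
Inner input = (K'⊕ipad) ∥ m = 35 6a 36 36 ∥ e6.
Inner hash: sum = 53+106+54+54+230 = 497 → 01 f1.
Outer input = (K'⊕opad) ∥ inner = 5f 00 5c 5c ∥ 01 f1.
Outer hash (tag): sum = 95+0+92+92+1+241 = 521 → 02 09.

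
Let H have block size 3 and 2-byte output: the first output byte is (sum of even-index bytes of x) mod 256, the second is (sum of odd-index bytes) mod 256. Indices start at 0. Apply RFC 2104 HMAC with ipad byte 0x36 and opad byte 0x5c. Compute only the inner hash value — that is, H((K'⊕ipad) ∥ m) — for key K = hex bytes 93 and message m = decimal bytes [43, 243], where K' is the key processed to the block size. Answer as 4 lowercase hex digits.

ce61

Key hex bytes 93 is 1 byte ≤ B = 3; zero-pad to 3 bytes: K' = 93 00 00.
K' ⊕ ipad = a5 36 36.
Inner input = a5 36 36 ∥ 2b f3.
Inner hash: even-index sum = 462 mod 256 = 206; odd-index sum = 97 mod 256 = 97 → ce 61.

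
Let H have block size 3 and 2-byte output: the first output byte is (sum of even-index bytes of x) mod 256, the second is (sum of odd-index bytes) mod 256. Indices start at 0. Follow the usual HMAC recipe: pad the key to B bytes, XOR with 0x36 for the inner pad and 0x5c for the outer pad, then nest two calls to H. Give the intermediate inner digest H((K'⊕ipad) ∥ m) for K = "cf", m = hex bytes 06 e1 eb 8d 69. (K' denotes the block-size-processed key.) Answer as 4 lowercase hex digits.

f9aa

Key "cf" = 63 66 is 2 bytes ≤ B = 3; zero-pad to 3 bytes: K' = 63 66 00.
K' ⊕ ipad = 55 50 36.
Inner input = 55 50 36 ∥ 06 e1 eb 8d 69.
Inner hash: even-index sum = 505 mod 256 = 249; odd-index sum = 426 mod 256 = 170 → f9 aa.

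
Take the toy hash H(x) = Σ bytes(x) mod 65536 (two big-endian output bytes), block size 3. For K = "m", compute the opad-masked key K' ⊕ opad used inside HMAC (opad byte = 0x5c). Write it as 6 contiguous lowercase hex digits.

315c5c

Key "m" = 6d is 1 byte ≤ B = 3; zero-pad to 3 bytes: K' = 6d 00 00.
XOR each byte with 0x5c: 6d⊕5c=31, 00⊕5c=5c, 00⊕5c=5c.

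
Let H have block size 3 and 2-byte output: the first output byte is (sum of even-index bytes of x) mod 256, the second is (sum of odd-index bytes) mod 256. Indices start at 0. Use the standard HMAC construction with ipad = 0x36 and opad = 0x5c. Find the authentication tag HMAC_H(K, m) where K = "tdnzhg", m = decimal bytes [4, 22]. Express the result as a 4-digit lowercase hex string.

Key "tdnzhg" = 74 64 6e 7a 68 67 is 6 bytes > B = 3, so hash it first: H(key) = 4a 45, then zero-pad to 3 bytes: K' = 4a 45 00.
K' ⊕ ipad = 7c 73 36.  K' ⊕ opad = 16 19 5c.
Inner input = (K'⊕ipad) ∥ m = 7c 73 36 ∥ 04 16.
Inner hash: even-index sum = 200 mod 256 = 200; odd-index sum = 119 mod 256 = 119 → c8 77.
Outer input = (K'⊕opad) ∥ inner = 16 19 5c ∥ c8 77.
Outer hash (tag): even-index sum = 233 mod 256 = 233; odd-index sum = 225 mod 256 = 225 → e9 e1.

e9e1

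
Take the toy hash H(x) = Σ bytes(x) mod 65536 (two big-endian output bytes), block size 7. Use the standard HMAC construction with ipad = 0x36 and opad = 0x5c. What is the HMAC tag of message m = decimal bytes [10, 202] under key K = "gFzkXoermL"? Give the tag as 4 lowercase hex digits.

Key "gFzkXoermL" = 67 46 7a 6b 58 6f 65 72 6d 4c is 10 bytes > B = 7, so hash it first: H(key) = 03 e9, then zero-pad to 7 bytes: K' = 03 e9 00 00 00 00 00.
K' ⊕ ipad = 35 df 36 36 36 36 36.  K' ⊕ opad = 5f b5 5c 5c 5c 5c 5c.
Inner input = (K'⊕ipad) ∥ m = 35 df 36 36 36 36 36 ∥ 0a ca.
Inner hash: sum = 53+223+54+54+54+54+54+10+202 = 758 → 02 f6.
Outer input = (K'⊕opad) ∥ inner = 5f b5 5c 5c 5c 5c 5c ∥ 02 f6.
Outer hash (tag): sum = 95+181+92+92+92+92+92+2+246 = 984 → 03 d8.

03d8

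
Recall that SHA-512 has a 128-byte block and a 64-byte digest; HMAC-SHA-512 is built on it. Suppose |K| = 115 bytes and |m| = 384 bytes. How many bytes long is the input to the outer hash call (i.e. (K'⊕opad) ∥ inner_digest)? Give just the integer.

Key is 115 ≤ 128 bytes, zero-padded: |K'| = 128.
Outer input = (K'⊕opad) ∥ H(inner) → 128 + 64 = 192 bytes.

192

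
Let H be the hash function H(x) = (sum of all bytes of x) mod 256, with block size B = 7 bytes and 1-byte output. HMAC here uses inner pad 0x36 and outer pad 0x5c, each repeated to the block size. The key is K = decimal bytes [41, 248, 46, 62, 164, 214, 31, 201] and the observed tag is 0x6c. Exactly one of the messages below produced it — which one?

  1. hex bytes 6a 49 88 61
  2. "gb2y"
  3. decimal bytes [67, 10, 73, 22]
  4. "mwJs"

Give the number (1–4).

2

Key decimal bytes [41, 248, 46, 62, 164, 214, 31, 201] = 29 f8 2e 3e a4 d6 1f c9 is 8 bytes > B = 7, so hash it first: H(key) = ef, then zero-pad to 7 bytes: K' = ef 00 00 00 00 00 00.
K' ⊕ ipad = d9 36 36 36 36 36 36; K' ⊕ opad = b3 5c 5c 5c 5c 5c 5c.
m1: inner = H(d9 36 36 36 36 36 36 6a 49 88 61) = b9; tag = H(b3 5c 5c 5c 5c 5c 5c b9) = 94
m2: inner = H(d9 36 36 36 36 36 36 67 62 32 79) = 91; tag = H(b3 5c 5c 5c 5c 5c 5c 91) = 6c ← matches
m3: inner = H(d9 36 36 36 36 36 36 43 0a 49 16) = c9; tag = H(b3 5c 5c 5c 5c 5c 5c c9) = a4
m4: inner = H(d9 36 36 36 36 36 36 6d 77 4a 73) = be; tag = H(b3 5c 5c 5c 5c 5c 5c be) = 99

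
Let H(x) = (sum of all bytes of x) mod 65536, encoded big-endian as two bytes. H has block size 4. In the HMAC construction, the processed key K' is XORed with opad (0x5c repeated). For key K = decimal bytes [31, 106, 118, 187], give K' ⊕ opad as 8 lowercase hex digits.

Key decimal bytes [31, 106, 118, 187] = 1f 6a 76 bb is exactly B = 4 bytes: K' = 1f 6a 76 bb.
XOR each byte with 0x5c: 1f⊕5c=43, 6a⊕5c=36, 76⊕5c=2a, bb⊕5c=e7.

43362ae7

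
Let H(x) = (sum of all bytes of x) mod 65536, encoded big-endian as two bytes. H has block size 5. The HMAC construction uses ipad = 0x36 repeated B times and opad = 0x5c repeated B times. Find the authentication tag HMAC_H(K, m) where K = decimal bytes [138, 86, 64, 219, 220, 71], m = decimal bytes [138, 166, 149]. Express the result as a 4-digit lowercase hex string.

027b

Key decimal bytes [138, 86, 64, 219, 220, 71] = 8a 56 40 db dc 47 is 6 bytes > B = 5, so hash it first: H(key) = 03 1e, then zero-pad to 5 bytes: K' = 03 1e 00 00 00.
K' ⊕ ipad = 35 28 36 36 36.  K' ⊕ opad = 5f 42 5c 5c 5c.
Inner input = (K'⊕ipad) ∥ m = 35 28 36 36 36 ∥ 8a a6 95.
Inner hash: sum = 53+40+54+54+54+138+166+149 = 708 → 02 c4.
Outer input = (K'⊕opad) ∥ inner = 5f 42 5c 5c 5c ∥ 02 c4.
Outer hash (tag): sum = 95+66+92+92+92+2+196 = 635 → 02 7b.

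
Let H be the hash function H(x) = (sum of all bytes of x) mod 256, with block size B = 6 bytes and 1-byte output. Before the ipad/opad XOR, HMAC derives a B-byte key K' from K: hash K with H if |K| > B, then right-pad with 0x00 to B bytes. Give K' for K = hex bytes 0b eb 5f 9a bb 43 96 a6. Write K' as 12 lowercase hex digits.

|K| = 8 > B = 6, so first hash the key.
H(K): sum = 11+235+95+154+187+67+150+166 = 1065; mod 256 = 41 → 29.
Zero-pad H(K) = 29 to 6 bytes: K' = 29 00 00 00 00 00.

290000000000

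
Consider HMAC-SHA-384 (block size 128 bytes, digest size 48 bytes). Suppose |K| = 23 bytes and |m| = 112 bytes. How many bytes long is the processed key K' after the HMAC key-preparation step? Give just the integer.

Key is 23 ≤ 128 bytes, zero-padded: |K'| = 128.

128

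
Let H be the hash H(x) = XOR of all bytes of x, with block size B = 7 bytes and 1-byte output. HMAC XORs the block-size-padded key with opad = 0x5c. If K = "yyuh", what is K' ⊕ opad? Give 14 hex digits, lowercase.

Key "yyuh" = 79 79 75 68 is 4 bytes ≤ B = 7; zero-pad to 7 bytes: K' = 79 79 75 68 00 00 00.
XOR each byte with 0x5c: 79⊕5c=25, 79⊕5c=25, 75⊕5c=29, 68⊕5c=34, 00⊕5c=5c, 00⊕5c=5c, 00⊕5c=5c.

252529345c5c5c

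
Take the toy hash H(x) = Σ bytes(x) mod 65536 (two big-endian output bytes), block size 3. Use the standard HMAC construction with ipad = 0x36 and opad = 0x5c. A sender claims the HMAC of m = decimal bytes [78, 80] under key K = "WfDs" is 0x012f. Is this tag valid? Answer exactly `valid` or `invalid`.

valid

Key "WfDs" = 57 66 44 73 is 4 bytes > B = 3, so hash it first: H(key) = 01 74, then zero-pad to 3 bytes: K' = 01 74 00.
K' ⊕ ipad = 37 42 36; K' ⊕ opad = 5d 28 5c.
Inner hash: sum = 55+66+54+78+80 = 333 → 01 4d.
Outer hash (recomputed tag): sum = 93+40+92+1+77 = 303 → 01 2f.
Recomputed tag = 012f; claimed = 012f → match.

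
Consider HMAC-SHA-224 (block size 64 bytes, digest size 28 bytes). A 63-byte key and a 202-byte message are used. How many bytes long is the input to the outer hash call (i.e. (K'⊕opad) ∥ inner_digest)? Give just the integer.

Key is 63 ≤ 64 bytes, zero-padded: |K'| = 64.
Outer input = (K'⊕opad) ∥ H(inner) → 64 + 28 = 92 bytes.

92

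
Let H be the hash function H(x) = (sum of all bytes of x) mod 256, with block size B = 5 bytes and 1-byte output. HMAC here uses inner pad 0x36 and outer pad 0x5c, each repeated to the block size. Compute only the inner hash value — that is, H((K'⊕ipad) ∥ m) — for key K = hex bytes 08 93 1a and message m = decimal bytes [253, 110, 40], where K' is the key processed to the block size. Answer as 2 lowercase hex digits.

0e

Key hex bytes 08 93 1a is 3 bytes ≤ B = 5; zero-pad to 5 bytes: K' = 08 93 1a 00 00.
K' ⊕ ipad = 3e a5 2c 36 36.
Inner input = 3e a5 2c 36 36 ∥ fd 6e 28.
Inner hash: sum = 62+165+44+54+54+253+110+40 = 782; mod 256 = 14 → 0e.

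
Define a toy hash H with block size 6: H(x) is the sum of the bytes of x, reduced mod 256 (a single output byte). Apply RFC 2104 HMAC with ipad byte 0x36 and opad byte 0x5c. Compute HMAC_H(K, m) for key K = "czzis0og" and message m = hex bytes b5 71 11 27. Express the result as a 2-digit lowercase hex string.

ac

Key "czzis0og" = 63 7a 7a 69 73 30 6f 67 is 8 bytes > B = 6, so hash it first: H(key) = 39, then zero-pad to 6 bytes: K' = 39 00 00 00 00 00.
K' ⊕ ipad = 0f 36 36 36 36 36.  K' ⊕ opad = 65 5c 5c 5c 5c 5c.
Inner input = (K'⊕ipad) ∥ m = 0f 36 36 36 36 36 ∥ b5 71 11 27.
Inner hash: sum = 15+54+54+54+54+54+181+113+17+39 = 635; mod 256 = 123 → 7b.
Outer input = (K'⊕opad) ∥ inner = 65 5c 5c 5c 5c 5c ∥ 7b.
Outer hash (tag): sum = 101+92+92+92+92+92+123 = 684; mod 256 = 172 → ac.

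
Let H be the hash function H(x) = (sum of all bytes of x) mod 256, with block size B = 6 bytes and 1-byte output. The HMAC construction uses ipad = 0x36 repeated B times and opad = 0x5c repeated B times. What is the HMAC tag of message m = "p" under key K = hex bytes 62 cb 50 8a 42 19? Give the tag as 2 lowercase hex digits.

a0

Key hex bytes 62 cb 50 8a 42 19 is exactly B = 6 bytes: K' = 62 cb 50 8a 42 19.
K' ⊕ ipad = 54 fd 66 bc 74 2f.  K' ⊕ opad = 3e 97 0c d6 1e 45.
Inner input = (K'⊕ipad) ∥ m = 54 fd 66 bc 74 2f ∥ 70.
Inner hash: sum = 84+253+102+188+116+47+112 = 902; mod 256 = 134 → 86.
Outer input = (K'⊕opad) ∥ inner = 3e 97 0c d6 1e 45 ∥ 86.
Outer hash (tag): sum = 62+151+12+214+30+69+134 = 672; mod 256 = 160 → a0.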